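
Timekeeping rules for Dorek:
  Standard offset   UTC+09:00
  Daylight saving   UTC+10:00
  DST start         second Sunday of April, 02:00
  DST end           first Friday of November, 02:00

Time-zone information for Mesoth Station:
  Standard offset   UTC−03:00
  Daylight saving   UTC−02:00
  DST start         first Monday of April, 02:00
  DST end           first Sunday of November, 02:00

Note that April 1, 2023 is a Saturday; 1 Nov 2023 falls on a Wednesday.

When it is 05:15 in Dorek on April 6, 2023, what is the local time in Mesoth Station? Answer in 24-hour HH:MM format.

18:15

1 April 2023 is a Saturday, so the first Sunday is April 2 and the second is April 9.
1 November 2023 is a Wednesday, so the first Friday is November 3.
April 6, 2023 is outside the daylight-saving period (9 April – 3 November), so Dorek is on standard time, UTC+09:00.
05:15 Dorek − 9h = 20:15 UTC (rolling into the previous day, 5 April 2023).
1 April 2023 is a Saturday, so the first Monday is April 3.
1 November 2023 is a Wednesday, so the first Sunday is November 5.
At the standard offset (UTC−03:00), 20:15 UTC − 3h = 17:15 Mesoth Station standard time.
The standard-time date in Mesoth Station, April 5, 2023, falls between 3 April and 5 November, so daylight saving is in effect and Mesoth Station is at UTC−02:00.
20:15 UTC − 2h = 18:15 Mesoth Station.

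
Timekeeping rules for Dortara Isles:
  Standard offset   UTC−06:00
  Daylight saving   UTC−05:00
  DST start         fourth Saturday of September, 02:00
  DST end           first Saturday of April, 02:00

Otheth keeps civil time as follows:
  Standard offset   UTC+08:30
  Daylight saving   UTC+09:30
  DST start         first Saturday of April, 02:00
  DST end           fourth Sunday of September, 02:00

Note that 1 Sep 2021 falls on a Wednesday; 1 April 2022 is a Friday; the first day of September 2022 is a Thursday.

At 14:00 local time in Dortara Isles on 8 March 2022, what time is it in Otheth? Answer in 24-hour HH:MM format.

03:30

1 September 2021 is a Wednesday, so the first Saturday is September 4 and the fourth is September 25.
1 April 2022 is a Friday, so the first Saturday is April 2.
8 March 2022 lies within the daylight-saving period (25 September 2021 – 2 April 2022), so Dortara Isles is on daylight time, UTC−05:00.
14:00 Dortara Isles + 5h = 19:00 UTC.
1 April 2022 is a Friday, so the first Saturday is April 2.
1 September 2022 is a Thursday, so the first Sunday is September 4 and the fourth is September 25.
At the standard offset (UTC+08:30), 19:00 UTC + 8h30m = 03:30 Otheth standard time (rolling into the next day, 9 March 2022).
Daylight saving runs 2 April – 25 September; the standard-time date in Otheth, 9 March 2022, is outside that window, so Otheth is on standard time at UTC+08:30.
19:00 UTC + 8h30m = 03:30 Otheth (rolling into the next day, 9 March 2022).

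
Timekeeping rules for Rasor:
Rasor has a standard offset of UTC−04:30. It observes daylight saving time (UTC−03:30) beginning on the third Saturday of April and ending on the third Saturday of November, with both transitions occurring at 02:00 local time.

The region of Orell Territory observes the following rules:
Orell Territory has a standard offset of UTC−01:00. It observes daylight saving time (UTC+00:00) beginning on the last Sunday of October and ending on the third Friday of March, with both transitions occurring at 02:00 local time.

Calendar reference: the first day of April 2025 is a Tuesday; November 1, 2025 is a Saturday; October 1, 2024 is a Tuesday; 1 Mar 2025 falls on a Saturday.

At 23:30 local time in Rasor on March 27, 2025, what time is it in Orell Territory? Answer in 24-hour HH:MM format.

03:00

1 April 2025 is a Tuesday, so the first Saturday is April 5 and the third is April 19.
1 November 2025 is a Saturday, so the first Saturday is November 1 and the third is November 15.
March 27, 2025 does not fall between 19 April and 15 November, so daylight saving is not in effect and Rasor is at UTC−04:30.
23:30 Rasor + 4h30m = 04:00 UTC (rolling into the next day, 28 March 2025).
1 October 2024 is a Tuesday, so Sundays fall on 6, 13, 20, 27; the last is October 27.
1 March 2025 is a Saturday, so the first Friday is March 7 and the third is March 21.
At the standard offset (UTC−01:00), 04:00 UTC − 1h = 03:00 Orell Territory standard time.
The standard-time date in Orell Territory, March 28, 2025, does not fall between 27 October 2024 and 21 March 2025, so daylight saving is not in effect and Orell Territory is at UTC−01:00.
04:00 UTC − 1h = 03:00 Orell Territory.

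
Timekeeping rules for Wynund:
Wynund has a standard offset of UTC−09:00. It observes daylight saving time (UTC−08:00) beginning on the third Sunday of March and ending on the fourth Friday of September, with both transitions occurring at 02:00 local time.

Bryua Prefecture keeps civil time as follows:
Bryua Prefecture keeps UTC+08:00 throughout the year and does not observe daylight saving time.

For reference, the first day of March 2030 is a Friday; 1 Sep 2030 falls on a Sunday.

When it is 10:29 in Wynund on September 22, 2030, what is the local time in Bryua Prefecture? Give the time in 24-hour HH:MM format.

02:29

1 March 2030 is a Friday, so the first Sunday is March 3 and the third is March 17.
1 September 2030 is a Sunday, so the first Friday is September 6 and the fourth is September 27.
September 22, 2030 lies within the daylight-saving period (17 March – 27 September), so Wynund is on daylight time, UTC−08:00.
10:29 Wynund + 8h = 18:29 UTC.
Bryua Prefecture stays on UTC+08:00 all year.
18:29 UTC + 8h = 02:29 Bryua Prefecture (rolling into the next day, 23 September 2030).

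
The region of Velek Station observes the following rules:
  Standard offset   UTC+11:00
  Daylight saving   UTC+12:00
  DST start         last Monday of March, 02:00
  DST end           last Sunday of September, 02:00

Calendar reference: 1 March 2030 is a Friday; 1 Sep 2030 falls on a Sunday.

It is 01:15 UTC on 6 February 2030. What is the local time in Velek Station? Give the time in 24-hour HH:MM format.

1 March 2030 is a Friday, so Mondays fall on 4, 11, 18, 25; the last is March 25.
1 September 2030 is a Sunday, so Sundays fall on 1, 8, 15, 22, 29; the last is September 29.
At the standard offset (UTC+11:00), 01:15 UTC + 11h = 12:15 Velek Station standard time.
The standard-time date in Velek Station, 6 February 2030, is outside the daylight-saving period (25 March – 29 September), so Velek Station is on standard time, UTC+11:00.
01:15 UTC + 11h = 12:15 local.

12:15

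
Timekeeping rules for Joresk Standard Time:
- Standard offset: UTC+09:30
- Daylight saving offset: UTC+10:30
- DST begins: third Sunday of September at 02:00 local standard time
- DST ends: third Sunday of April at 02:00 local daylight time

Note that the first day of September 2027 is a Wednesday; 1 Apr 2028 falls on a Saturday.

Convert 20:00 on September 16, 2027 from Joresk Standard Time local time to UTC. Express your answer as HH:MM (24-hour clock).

10:30

1 September 2027 is a Wednesday, so the first Sunday is September 5 and the third is September 19.
1 April 2028 is a Saturday, so the first Sunday is April 2 and the third is April 16.
September 16, 2027 is outside the daylight-saving period (19 September 2027 – 16 April 2028), so Joresk Standard Time is on standard time, UTC+09:30.
20:00 local − 9h30m = 10:30 UTC.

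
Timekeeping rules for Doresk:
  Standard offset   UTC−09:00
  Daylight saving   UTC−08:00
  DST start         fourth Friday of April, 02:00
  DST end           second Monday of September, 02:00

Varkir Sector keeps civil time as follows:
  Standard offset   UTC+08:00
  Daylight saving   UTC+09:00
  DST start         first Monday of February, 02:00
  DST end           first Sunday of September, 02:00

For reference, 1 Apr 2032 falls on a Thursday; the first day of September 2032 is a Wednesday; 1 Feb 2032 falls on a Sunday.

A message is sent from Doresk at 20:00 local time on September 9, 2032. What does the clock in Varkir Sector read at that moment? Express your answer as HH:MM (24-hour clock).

12:00

1 April 2032 is a Thursday, so the first Friday is April 2 and the fourth is April 23.
1 September 2032 is a Wednesday, so the first Monday is September 6 and the second is September 13.
September 9, 2032 falls between 23 April and 13 September, so daylight saving is in effect and Doresk is at UTC−08:00.
20:00 Doresk + 8h = 04:00 UTC (rolling into the next day, 10 September 2032).
1 February 2032 is a Sunday, so the first Monday is February 2.
1 September 2032 is a Wednesday, so the first Sunday is September 5.
At the standard offset (UTC+08:00), 04:00 UTC + 8h = 12:00 Varkir Sector standard time.
Daylight saving runs 2 February – 5 September; the standard-time date in Varkir Sector, September 10, 2032, is outside that window, so Varkir Sector is on standard time at UTC+08:00.
04:00 UTC + 8h = 12:00 Varkir Sector.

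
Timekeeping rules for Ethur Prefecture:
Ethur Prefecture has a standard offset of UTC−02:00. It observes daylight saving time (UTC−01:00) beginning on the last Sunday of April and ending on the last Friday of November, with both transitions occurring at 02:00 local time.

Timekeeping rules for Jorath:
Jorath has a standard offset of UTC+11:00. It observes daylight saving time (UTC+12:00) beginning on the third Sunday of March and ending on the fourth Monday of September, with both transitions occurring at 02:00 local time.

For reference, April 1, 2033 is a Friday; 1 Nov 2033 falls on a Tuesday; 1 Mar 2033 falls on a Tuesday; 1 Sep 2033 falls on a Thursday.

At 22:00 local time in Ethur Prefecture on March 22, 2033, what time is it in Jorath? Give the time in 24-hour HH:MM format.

1 April 2033 is a Friday, so Sundays fall on 3, 10, 17, 24; the last is April 24.
1 November 2033 is a Tuesday, so Fridays fall on 4, 11, 18, 25; the last is November 25.
March 22, 2033 does not fall between 24 April and 25 November, so daylight saving is not in effect and Ethur Prefecture is at UTC−02:00.
22:00 Ethur Prefecture + 2h = 00:00 UTC (rolling into the next day, 23 March 2033).
1 March 2033 is a Tuesday, so the first Sunday is March 6 and the third is March 20.
1 September 2033 is a Thursday, so the first Monday is September 5 and the fourth is September 26.
At the standard offset (UTC+11:00), 00:00 UTC + 11h = 11:00 Jorath standard time.
The standard-time date in Jorath, March 23, 2033, falls between 20 March and 26 September, so daylight saving is in effect and Jorath is at UTC+12:00.
00:00 UTC + 12h = 12:00 Jorath.

12:00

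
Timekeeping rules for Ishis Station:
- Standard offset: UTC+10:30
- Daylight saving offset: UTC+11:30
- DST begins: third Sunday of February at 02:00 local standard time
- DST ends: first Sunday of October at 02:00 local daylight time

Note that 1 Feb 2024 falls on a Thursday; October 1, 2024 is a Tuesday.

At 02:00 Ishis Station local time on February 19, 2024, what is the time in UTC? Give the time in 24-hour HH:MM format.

1 February 2024 is a Thursday, so the first Sunday is February 4 and the third is February 18.
1 October 2024 is a Tuesday, so the first Sunday is October 6.
February 19, 2024 lies within the daylight-saving period (18 February – 6 October), so Ishis Station is on daylight time, UTC+11:30.
02:00 local − 11h30m = 14:30 UTC (rolling into the previous day, 18 February 2024).

14:30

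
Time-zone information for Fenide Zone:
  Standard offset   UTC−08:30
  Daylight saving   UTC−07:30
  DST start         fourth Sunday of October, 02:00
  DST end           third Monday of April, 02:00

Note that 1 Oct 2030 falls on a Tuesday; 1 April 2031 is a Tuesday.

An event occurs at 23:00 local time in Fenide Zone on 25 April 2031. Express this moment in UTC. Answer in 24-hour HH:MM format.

1 October 2030 is a Tuesday, so the first Sunday is October 6 and the fourth is October 27.
1 April 2031 is a Tuesday, so the first Monday is April 7 and the third is April 21.
25 April 2031 is outside the daylight-saving period (27 October 2030 – 21 April 2031), so Fenide Zone is on standard time, UTC−08:30.
23:00 local + 8h30m = 07:30 UTC (rolling into the next day, 26 April 2031).

07:30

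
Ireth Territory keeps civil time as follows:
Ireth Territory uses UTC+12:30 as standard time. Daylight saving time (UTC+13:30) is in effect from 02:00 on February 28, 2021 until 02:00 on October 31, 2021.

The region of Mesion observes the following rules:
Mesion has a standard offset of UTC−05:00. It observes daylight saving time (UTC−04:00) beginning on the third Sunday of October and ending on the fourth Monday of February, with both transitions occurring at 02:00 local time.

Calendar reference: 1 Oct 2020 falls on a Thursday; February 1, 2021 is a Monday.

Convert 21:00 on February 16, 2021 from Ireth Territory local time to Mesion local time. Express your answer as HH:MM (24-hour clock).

Daylight saving runs 28 February – 31 October; February 16, 2021 is outside that window, so Ireth Territory is on standard time at UTC+12:30.
21:00 Ireth Territory − 12h30m = 08:30 UTC.
1 October 2020 is a Thursday, so the first Sunday is October 4 and the third is October 18.
1 February 2021 is a Monday, so the first Monday is February 1 and the fourth is February 22.
At the standard offset (UTC−05:00), 08:30 UTC − 5h = 03:30 Mesion standard time.
The standard-time date in Mesion, February 16, 2021, lies within the daylight-saving period (18 October 2020 – 22 February 2021), so Mesion is on daylight time, UTC−04:00.
08:30 UTC − 4h = 04:30 Mesion.

04:30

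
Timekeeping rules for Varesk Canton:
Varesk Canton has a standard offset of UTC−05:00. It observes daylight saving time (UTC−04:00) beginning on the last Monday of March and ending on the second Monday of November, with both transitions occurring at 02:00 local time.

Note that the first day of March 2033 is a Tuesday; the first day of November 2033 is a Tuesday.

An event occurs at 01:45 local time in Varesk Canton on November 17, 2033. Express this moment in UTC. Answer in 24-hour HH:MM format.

1 March 2033 is a Tuesday, so Mondays fall on 7, 14, 21, 28; the last is March 28.
1 November 2033 is a Tuesday, so the first Monday is November 7 and the second is November 14.
November 17, 2033 does not fall between 28 March and 14 November, so daylight saving is not in effect and Varesk Canton is at UTC−05:00.
01:45 local + 5h = 06:45 UTC.

06:45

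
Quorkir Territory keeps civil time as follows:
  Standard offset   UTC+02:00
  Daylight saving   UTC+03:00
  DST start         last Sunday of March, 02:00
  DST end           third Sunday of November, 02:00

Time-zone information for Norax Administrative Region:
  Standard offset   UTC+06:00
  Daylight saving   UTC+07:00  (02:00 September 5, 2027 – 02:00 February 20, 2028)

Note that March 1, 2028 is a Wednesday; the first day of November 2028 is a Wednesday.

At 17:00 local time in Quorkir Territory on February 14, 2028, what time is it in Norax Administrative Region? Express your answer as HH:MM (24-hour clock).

22:00

1 March 2028 is a Wednesday, so Sundays fall on 5, 12, 19, 26; the last is March 26.
1 November 2028 is a Wednesday, so the first Sunday is November 5 and the third is November 19.
February 14, 2028 is outside the daylight-saving period (26 March – 19 November), so Quorkir Territory is on standard time, UTC+02:00.
17:00 Quorkir Territory − 2h = 15:00 UTC.
At the standard offset (UTC+06:00), 15:00 UTC + 6h = 21:00 Norax Administrative Region standard time.
Daylight saving runs 5 September 2027 – 20 February 2028; the standard-time date in Norax Administrative Region, February 14, 2028, is inside that window, so Norax Administrative Region is at UTC+07:00.
15:00 UTC + 7h = 22:00 Norax Administrative Region.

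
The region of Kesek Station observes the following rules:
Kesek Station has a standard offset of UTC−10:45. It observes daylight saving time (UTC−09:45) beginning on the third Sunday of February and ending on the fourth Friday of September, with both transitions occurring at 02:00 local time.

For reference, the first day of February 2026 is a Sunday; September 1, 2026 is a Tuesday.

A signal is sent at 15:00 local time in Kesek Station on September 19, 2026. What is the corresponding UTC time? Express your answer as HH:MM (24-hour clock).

1 February 2026 is a Sunday, so the first Sunday is February 1 and the third is February 15.
1 September 2026 is a Tuesday, so the first Friday is September 4 and the fourth is September 25.
Daylight saving runs 15 February – 25 September; September 19, 2026 is inside that window, so Kesek Station is at UTC−09:45.
15:00 local + 9h45m = 00:45 UTC (rolling into the next day, 20 September 2026).

00:45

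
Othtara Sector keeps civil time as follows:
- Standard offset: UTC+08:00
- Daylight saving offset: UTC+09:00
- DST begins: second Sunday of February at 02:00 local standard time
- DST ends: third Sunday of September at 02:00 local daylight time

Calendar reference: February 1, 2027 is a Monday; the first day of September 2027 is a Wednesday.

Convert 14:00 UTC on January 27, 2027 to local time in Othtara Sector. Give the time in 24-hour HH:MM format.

22:00

1 February 2027 is a Monday, so the first Sunday is February 7 and the second is February 14.
1 September 2027 is a Wednesday, so the first Sunday is September 5 and the third is September 19.
At the standard offset (UTC+08:00), 14:00 UTC + 8h = 22:00 Othtara Sector standard time.
The standard-time date in Othtara Sector, January 27, 2027, is outside the daylight-saving period (14 February – 19 September), so Othtara Sector is on standard time, UTC+08:00.
14:00 UTC + 8h = 22:00 local.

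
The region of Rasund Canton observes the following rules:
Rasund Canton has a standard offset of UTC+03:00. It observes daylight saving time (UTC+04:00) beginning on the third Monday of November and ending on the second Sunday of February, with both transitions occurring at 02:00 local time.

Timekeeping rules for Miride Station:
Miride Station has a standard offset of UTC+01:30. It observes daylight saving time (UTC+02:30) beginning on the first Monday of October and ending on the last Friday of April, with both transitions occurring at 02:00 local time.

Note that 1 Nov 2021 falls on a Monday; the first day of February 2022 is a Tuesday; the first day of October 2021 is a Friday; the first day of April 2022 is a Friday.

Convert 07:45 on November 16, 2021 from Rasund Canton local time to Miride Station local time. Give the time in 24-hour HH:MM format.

1 November 2021 is a Monday, so the first Monday is November 1 and the third is November 15.
1 February 2022 is a Tuesday, so the first Sunday is February 6 and the second is February 13.
November 16, 2021 lies within the daylight-saving period (15 November 2021 – 13 February 2022), so Rasund Canton is on daylight time, UTC+04:00.
07:45 Rasund Canton − 4h = 03:45 UTC.
1 October 2021 is a Friday, so the first Monday is October 4.
1 April 2022 is a Friday, so Fridays fall on 1, 8, 15, 22, 29; the last is April 29.
At the standard offset (UTC+01:30), 03:45 UTC + 1h30m = 05:15 Miride Station standard time.
The standard-time date in Miride Station, November 16, 2021, lies within the daylight-saving period (4 October 2021 – 29 April 2022), so Miride Station is on daylight time, UTC+02:30.
03:45 UTC + 2h30m = 06:15 Miride Station.

06:15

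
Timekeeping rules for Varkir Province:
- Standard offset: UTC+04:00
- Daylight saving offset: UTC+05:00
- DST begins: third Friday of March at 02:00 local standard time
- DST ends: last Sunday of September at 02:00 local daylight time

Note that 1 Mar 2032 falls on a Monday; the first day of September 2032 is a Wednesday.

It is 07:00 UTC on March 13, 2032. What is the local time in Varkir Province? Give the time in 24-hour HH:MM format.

1 March 2032 is a Monday, so the first Friday is March 5 and the third is March 19.
1 September 2032 is a Wednesday, so Sundays fall on 5, 12, 19, 26; the last is September 26.
At the standard offset (UTC+04:00), 07:00 UTC + 4h = 11:00 Varkir Province standard time.
Daylight saving runs 19 March – 26 September; the standard-time date in Varkir Province, March 13, 2032, is outside that window, so Varkir Province is on standard time at UTC+04:00.
07:00 UTC + 4h = 11:00 local.

11:00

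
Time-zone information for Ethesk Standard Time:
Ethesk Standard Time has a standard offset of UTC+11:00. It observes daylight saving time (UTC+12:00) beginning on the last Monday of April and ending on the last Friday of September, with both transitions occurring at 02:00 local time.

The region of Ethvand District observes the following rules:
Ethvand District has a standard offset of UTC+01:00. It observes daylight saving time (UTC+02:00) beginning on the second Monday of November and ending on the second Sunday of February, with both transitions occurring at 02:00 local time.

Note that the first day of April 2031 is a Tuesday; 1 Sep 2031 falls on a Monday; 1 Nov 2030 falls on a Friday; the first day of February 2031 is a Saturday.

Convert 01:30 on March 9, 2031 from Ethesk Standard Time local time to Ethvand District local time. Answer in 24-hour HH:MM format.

15:30

1 April 2031 is a Tuesday, so Mondays fall on 7, 14, 21, 28; the last is April 28.
1 September 2031 is a Monday, so Fridays fall on 5, 12, 19, 26; the last is September 26.
March 9, 2031 is outside the daylight-saving period (28 April – 26 September), so Ethesk Standard Time is on standard time, UTC+11:00.
01:30 Ethesk Standard Time − 11h = 14:30 UTC (rolling into the previous day, 8 March 2031).
1 November 2030 is a Friday, so the first Monday is November 4 and the second is November 11.
1 February 2031 is a Saturday, so the first Sunday is February 2 and the second is February 9.
At the standard offset (UTC+01:00), 14:30 UTC + 1h = 15:30 Ethvand District standard time.
The standard-time date in Ethvand District, March 8, 2031, is outside the daylight-saving period (11 November 2030 – 9 February 2031), so Ethvand District is on standard time, UTC+01:00.
14:30 UTC + 1h = 15:30 Ethvand District.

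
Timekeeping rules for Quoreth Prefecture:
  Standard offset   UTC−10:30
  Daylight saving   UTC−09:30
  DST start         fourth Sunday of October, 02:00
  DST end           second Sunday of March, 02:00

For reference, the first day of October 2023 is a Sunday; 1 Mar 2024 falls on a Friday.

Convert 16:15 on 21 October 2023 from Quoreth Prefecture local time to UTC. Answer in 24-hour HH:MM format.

02:45

1 October 2023 is a Sunday, so the first Sunday is October 1 and the fourth is October 22.
1 March 2024 is a Friday, so the first Sunday is March 3 and the second is March 10.
21 October 2023 does not fall between 22 October 2023 and 10 March 2024, so daylight saving is not in effect and Quoreth Prefecture is at UTC−10:30.
16:15 local + 10h30m = 02:45 UTC (rolling into the next day, 22 October 2023).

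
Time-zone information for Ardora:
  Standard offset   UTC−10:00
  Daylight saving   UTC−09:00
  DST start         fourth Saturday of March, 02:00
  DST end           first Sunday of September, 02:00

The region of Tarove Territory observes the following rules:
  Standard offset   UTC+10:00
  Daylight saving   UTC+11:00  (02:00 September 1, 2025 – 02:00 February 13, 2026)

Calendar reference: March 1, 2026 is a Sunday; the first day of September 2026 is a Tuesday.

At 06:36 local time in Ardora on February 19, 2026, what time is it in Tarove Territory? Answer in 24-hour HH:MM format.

1 March 2026 is a Sunday, so the first Saturday is March 7 and the fourth is March 28.
1 September 2026 is a Tuesday, so the first Sunday is September 6.
February 19, 2026 is outside the daylight-saving period (28 March – 6 September), so Ardora is on standard time, UTC−10:00.
06:36 Ardora + 10h = 16:36 UTC.
At the standard offset (UTC+10:00), 16:36 UTC + 10h = 02:36 Tarove Territory standard time (rolling into the next day, 20 February 2026).
The standard-time date in Tarove Territory, February 20, 2026, is outside the daylight-saving period (1 September 2025 – 13 February 2026), so Tarove Territory is on standard time, UTC+10:00.
16:36 UTC + 10h = 02:36 Tarove Territory (rolling into the next day, 20 February 2026).

02:36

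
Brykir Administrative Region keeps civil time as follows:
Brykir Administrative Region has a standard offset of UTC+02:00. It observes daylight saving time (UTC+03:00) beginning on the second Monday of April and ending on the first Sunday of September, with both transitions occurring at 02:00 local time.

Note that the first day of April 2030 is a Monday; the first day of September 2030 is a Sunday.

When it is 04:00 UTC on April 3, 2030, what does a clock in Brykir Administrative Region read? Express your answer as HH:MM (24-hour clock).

06:00

1 April 2030 is a Monday, so the first Monday is April 1 and the second is April 8.
1 September 2030 is a Sunday, so the first Sunday is September 1.
At the standard offset (UTC+02:00), 04:00 UTC + 2h = 06:00 Brykir Administrative Region standard time.
The standard-time date in Brykir Administrative Region, April 3, 2030, does not fall between 8 April and 1 September, so daylight saving is not in effect and Brykir Administrative Region is at UTC+02:00.
04:00 UTC + 2h = 06:00 local.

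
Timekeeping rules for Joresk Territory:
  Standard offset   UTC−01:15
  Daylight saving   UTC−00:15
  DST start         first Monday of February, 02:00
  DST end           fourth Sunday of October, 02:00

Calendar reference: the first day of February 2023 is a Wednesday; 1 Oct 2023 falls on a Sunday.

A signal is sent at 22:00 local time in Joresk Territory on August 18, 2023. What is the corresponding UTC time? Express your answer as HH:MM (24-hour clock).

22:15

1 February 2023 is a Wednesday, so the first Monday is February 6.
1 October 2023 is a Sunday, so the first Sunday is October 1 and the fourth is October 22.
August 18, 2023 falls between 6 February and 22 October, so daylight saving is in effect and Joresk Territory is at UTC−00:15.
22:00 local + 0h15m = 22:15 UTC.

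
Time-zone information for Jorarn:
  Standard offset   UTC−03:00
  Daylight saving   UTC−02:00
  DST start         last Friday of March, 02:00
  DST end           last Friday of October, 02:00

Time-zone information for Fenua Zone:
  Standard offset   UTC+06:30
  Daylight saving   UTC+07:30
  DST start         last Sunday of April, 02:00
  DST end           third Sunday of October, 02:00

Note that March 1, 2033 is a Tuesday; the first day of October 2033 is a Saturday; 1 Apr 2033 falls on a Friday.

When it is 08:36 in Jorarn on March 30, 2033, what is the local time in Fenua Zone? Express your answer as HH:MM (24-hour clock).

1 March 2033 is a Tuesday, so Fridays fall on 4, 11, 18, 25; the last is March 25.
1 October 2033 is a Saturday, so Fridays fall on 7, 14, 21, 28; the last is October 28.
March 30, 2033 falls between 25 March and 28 October, so daylight saving is in effect and Jorarn is at UTC−02:00.
08:36 Jorarn + 2h = 10:36 UTC.
1 April 2033 is a Friday, so Sundays fall on 3, 10, 17, 24; the last is April 24.
1 October 2033 is a Saturday, so the first Sunday is October 2 and the third is October 16.
At the standard offset (UTC+06:30), 10:36 UTC + 6h30m = 17:06 Fenua Zone standard time.
The standard-time date in Fenua Zone, March 30, 2033, is outside the daylight-saving period (24 April – 16 October), so Fenua Zone is on standard time, UTC+06:30.
10:36 UTC + 6h30m = 17:06 Fenua Zone.

17:06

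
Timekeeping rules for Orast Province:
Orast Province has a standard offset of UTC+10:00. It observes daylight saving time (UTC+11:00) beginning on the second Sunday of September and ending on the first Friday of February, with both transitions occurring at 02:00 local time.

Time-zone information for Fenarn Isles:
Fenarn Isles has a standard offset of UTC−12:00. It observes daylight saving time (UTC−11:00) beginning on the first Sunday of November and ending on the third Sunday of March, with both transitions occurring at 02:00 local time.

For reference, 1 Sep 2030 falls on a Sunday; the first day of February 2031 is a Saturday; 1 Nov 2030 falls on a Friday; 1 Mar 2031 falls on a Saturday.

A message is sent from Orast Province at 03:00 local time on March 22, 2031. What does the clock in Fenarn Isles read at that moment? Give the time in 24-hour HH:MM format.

05:00

1 September 2030 is a Sunday, so the first Sunday is September 1 and the second is September 8.
1 February 2031 is a Saturday, so the first Friday is February 7.
Daylight saving runs 8 September 2030 – 7 February 2031; March 22, 2031 is outside that window, so Orast Province is on standard time at UTC+10:00.
03:00 Orast Province − 10h = 17:00 UTC (rolling into the previous day, 21 March 2031).
1 November 2030 is a Friday, so the first Sunday is November 3.
1 March 2031 is a Saturday, so the first Sunday is March 2 and the third is March 16.
At the standard offset (UTC−12:00), 17:00 UTC − 12h = 05:00 Fenarn Isles standard time.
The standard-time date in Fenarn Isles, March 21, 2031, is outside the daylight-saving period (3 November 2030 – 16 March 2031), so Fenarn Isles is on standard time, UTC−12:00.
17:00 UTC − 12h = 05:00 Fenarn Isles.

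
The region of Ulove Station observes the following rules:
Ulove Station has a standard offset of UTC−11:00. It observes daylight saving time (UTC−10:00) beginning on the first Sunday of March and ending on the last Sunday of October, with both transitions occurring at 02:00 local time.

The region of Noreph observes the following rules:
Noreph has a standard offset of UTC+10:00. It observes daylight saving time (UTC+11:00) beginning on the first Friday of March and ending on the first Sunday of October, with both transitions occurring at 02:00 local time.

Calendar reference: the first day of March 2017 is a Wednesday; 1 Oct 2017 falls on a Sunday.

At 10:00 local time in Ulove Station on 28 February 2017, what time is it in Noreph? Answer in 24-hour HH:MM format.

1 March 2017 is a Wednesday, so the first Sunday is March 5.
1 October 2017 is a Sunday, so Sundays fall on 1, 8, 15, 22, 29; the last is October 29.
Daylight saving runs 5 March – 29 October; 28 February 2017 is outside that window, so Ulove Station is on standard time at UTC−11:00.
10:00 Ulove Station + 11h = 21:00 UTC.
1 March 2017 is a Wednesday, so the first Friday is March 3.
1 October 2017 is a Sunday, so the first Sunday is October 1.
At the standard offset (UTC+10:00), 21:00 UTC + 10h = 07:00 Noreph standard time (rolling into the next day, 1 March 2017).
The standard-time date in Noreph, 1 March 2017, is outside the daylight-saving period (3 March – 1 October), so Noreph is on standard time, UTC+10:00.
21:00 UTC + 10h = 07:00 Noreph (rolling into the next day, 1 March 2017).

07:00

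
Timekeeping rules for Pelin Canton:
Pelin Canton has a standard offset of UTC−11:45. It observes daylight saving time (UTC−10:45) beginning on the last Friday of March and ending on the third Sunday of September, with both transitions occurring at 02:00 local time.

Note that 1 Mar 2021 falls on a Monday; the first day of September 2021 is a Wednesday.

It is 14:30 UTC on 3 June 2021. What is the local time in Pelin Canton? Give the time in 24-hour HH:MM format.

1 March 2021 is a Monday, so Fridays fall on 5, 12, 19, 26; the last is March 26.
1 September 2021 is a Wednesday, so the first Sunday is September 5 and the third is September 19.
At the standard offset (UTC−11:45), 14:30 UTC − 11h45m = 02:45 Pelin Canton standard time.
The standard-time date in Pelin Canton, 3 June 2021, lies within the daylight-saving period (26 March – 19 September), so Pelin Canton is on daylight time, UTC−10:45.
14:30 UTC − 10h45m = 03:45 local.

03:45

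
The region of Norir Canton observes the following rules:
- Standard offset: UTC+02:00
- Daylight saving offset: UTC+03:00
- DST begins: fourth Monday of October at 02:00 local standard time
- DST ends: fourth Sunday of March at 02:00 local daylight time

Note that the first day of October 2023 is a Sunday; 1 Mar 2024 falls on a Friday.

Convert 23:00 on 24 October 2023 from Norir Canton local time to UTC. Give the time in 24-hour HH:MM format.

20:00

1 October 2023 is a Sunday, so the first Monday is October 2 and the fourth is October 23.
1 March 2024 is a Friday, so the first Sunday is March 3 and the fourth is March 24.
24 October 2023 falls between 23 October 2023 and 24 March 2024, so daylight saving is in effect and Norir Canton is at UTC+03:00.
23:00 local − 3h = 20:00 UTC.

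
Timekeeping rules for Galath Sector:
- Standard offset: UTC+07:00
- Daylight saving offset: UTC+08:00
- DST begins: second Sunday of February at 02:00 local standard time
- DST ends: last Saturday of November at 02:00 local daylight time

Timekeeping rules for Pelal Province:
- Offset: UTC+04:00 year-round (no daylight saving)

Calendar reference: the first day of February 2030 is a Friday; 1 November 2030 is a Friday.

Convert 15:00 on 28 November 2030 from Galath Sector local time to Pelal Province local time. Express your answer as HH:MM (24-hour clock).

11:00

1 February 2030 is a Friday, so the first Sunday is February 3 and the second is February 10.
1 November 2030 is a Friday, so Saturdays fall on 2, 9, 16, 23, 30; the last is November 30.
28 November 2030 lies within the daylight-saving period (10 February – 30 November), so Galath Sector is on daylight time, UTC+08:00.
15:00 Galath Sector − 8h = 07:00 UTC.
Pelal Province has no daylight saving, so its offset is UTC+04:00 year-round.
07:00 UTC + 4h = 11:00 Pelal Province.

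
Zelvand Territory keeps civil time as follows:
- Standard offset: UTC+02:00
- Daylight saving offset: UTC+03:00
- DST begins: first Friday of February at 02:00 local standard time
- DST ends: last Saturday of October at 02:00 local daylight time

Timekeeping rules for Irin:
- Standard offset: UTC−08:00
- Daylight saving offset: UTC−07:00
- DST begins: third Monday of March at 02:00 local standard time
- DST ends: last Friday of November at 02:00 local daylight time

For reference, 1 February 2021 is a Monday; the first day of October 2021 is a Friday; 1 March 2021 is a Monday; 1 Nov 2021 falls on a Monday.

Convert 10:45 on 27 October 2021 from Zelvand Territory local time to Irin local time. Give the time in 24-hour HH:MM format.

1 February 2021 is a Monday, so the first Friday is February 5.
1 October 2021 is a Friday, so Saturdays fall on 2, 9, 16, 23, 30; the last is October 30.
27 October 2021 falls between 5 February and 30 October, so daylight saving is in effect and Zelvand Territory is at UTC+03:00.
10:45 Zelvand Territory − 3h = 07:45 UTC.
1 March 2021 is a Monday, so the first Monday is March 1 and the third is March 15.
1 November 2021 is a Monday, so Fridays fall on 5, 12, 19, 26; the last is November 26.
At the standard offset (UTC−08:00), 07:45 UTC − 8h = 23:45 Irin standard time (rolling into the previous day, 26 October 2021).
Daylight saving runs 15 March – 26 November; the standard-time date in Irin, 26 October 2021, is inside that window, so Irin is at UTC−07:00.
07:45 UTC − 7h = 00:45 Irin.

00:45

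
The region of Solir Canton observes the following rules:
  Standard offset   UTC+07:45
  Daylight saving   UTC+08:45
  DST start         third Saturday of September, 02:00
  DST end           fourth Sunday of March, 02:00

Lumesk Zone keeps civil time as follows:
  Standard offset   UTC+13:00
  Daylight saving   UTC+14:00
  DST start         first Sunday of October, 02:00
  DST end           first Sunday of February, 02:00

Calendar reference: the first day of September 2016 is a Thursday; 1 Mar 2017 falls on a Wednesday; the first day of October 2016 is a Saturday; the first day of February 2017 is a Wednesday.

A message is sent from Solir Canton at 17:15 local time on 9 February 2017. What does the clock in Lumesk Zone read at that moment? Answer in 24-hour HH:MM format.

21:30

1 September 2016 is a Thursday, so the first Saturday is September 3 and the third is September 17.
1 March 2017 is a Wednesday, so the first Sunday is March 5 and the fourth is March 26.
9 February 2017 lies within the daylight-saving period (17 September 2016 – 26 March 2017), so Solir Canton is on daylight time, UTC+08:45.
17:15 Solir Canton − 8h45m = 08:30 UTC.
1 October 2016 is a Saturday, so the first Sunday is October 2.
1 February 2017 is a Wednesday, so the first Sunday is February 5.
At the standard offset (UTC+13:00), 08:30 UTC + 13h = 21:30 Lumesk Zone standard time.
The standard-time date in Lumesk Zone, 9 February 2017, is outside the daylight-saving period (2 October 2016 – 5 February 2017), so Lumesk Zone is on standard time, UTC+13:00.
08:30 UTC + 13h = 21:30 Lumesk Zone.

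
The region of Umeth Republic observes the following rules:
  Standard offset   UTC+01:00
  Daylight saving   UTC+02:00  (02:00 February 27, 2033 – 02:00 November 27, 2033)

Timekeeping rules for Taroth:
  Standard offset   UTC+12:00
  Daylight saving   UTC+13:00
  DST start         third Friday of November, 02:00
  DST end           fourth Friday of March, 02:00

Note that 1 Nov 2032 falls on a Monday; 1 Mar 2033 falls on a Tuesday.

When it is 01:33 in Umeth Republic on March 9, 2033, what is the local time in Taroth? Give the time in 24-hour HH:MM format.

Daylight saving runs 27 February – 27 November; March 9, 2033 is inside that window, so Umeth Republic is at UTC+02:00.
01:33 Umeth Republic − 2h = 23:33 UTC (rolling into the previous day, 8 March 2033).
1 November 2032 is a Monday, so the first Friday is November 5 and the third is November 19.
1 March 2033 is a Tuesday, so the first Friday is March 4 and the fourth is March 25.
At the standard offset (UTC+12:00), 23:33 UTC + 12h = 11:33 Taroth standard time (rolling into the next day, 9 March 2033).
The standard-time date in Taroth, March 9, 2033, lies within the daylight-saving period (19 November 2032 – 25 March 2033), so Taroth is on daylight time, UTC+13:00.
23:33 UTC + 13h = 12:33 Taroth (rolling into the next day, 9 March 2033).

12:33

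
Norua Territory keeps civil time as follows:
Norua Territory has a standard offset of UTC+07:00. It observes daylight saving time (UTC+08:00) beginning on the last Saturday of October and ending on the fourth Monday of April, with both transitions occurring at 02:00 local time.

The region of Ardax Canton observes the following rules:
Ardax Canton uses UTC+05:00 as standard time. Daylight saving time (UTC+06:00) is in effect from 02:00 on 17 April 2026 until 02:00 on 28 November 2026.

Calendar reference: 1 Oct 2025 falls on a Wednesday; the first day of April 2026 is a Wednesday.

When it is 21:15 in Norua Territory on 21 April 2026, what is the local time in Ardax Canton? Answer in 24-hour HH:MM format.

19:15

1 October 2025 is a Wednesday, so Saturdays fall on 4, 11, 18, 25; the last is October 25.
1 April 2026 is a Wednesday, so the first Monday is April 6 and the fourth is April 27.
Daylight saving runs 25 October 2025 – 27 April 2026; 21 April 2026 is inside that window, so Norua Territory is at UTC+08:00.
21:15 Norua Territory − 8h = 13:15 UTC.
At the standard offset (UTC+05:00), 13:15 UTC + 5h = 18:15 Ardax Canton standard time.
The standard-time date in Ardax Canton, 21 April 2026, falls between 17 April and 28 November, so daylight saving is in effect and Ardax Canton is at UTC+06:00.
13:15 UTC + 6h = 19:15 Ardax Canton.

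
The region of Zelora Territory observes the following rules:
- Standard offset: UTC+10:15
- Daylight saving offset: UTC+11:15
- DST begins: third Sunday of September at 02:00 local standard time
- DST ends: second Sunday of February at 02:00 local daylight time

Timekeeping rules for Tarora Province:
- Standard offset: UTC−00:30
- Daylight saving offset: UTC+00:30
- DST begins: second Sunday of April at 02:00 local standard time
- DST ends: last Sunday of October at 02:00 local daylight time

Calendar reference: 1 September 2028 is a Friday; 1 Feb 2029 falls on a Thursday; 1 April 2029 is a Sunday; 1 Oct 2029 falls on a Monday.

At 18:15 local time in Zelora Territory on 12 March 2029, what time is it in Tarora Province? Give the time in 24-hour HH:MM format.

1 September 2028 is a Friday, so the first Sunday is September 3 and the third is September 17.
1 February 2029 is a Thursday, so the first Sunday is February 4 and the second is February 11.
12 March 2029 is outside the daylight-saving period (17 September 2028 – 11 February 2029), so Zelora Territory is on standard time, UTC+10:15.
18:15 Zelora Territory − 10h15m = 08:00 UTC.
1 April 2029 is a Sunday, so the first Sunday is April 1 and the second is April 8.
1 October 2029 is a Monday, so Sundays fall on 7, 14, 21, 28; the last is October 28.
At the standard offset (UTC−00:30), 08:00 UTC − 0h30m = 07:30 Tarora Province standard time.
The standard-time date in Tarora Province, 12 March 2029, is outside the daylight-saving period (8 April – 28 October), so Tarora Province is on standard time, UTC−00:30.
08:00 UTC − 0h30m = 07:30 Tarora Province.

07:30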